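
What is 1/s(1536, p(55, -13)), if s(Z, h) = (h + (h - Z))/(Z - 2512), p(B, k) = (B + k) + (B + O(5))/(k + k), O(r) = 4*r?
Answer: 12688/18951 ≈ 0.66952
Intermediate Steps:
p(B, k) = B + k + (20 + B)/(2*k) (p(B, k) = (B + k) + (B + 4*5)/(k + k) = (B + k) + (B + 20)/((2*k)) = (B + k) + (20 + B)*(1/(2*k)) = (B + k) + (20 + B)/(2*k) = B + k + (20 + B)/(2*k))
s(Z, h) = (-Z + 2*h)/(-2512 + Z)
1/s(1536, p(55, -13)) = 1/((-1*1536 + 2*((10 + (½)*55 - 13*(55 - 13))/(-13)))/(-2512 + 1536)) = 1/((-1536 + 2*(-(10 + 55/2 - 13*42)/13))/(-976)) = 1/(-(-1536 + 2*(-(10 + 55/2 - 546)/13))/976) = 1/(-(-1536 + 2*(-1/13*(-1017/2)))/976) = 1/(-(-1536 + 2*(1017/26))/976) = 1/(-(-1536 + 1017/13)/976) = 1/(-1/976*(-18951/13)) = 1/(18951/12688) = 12688/18951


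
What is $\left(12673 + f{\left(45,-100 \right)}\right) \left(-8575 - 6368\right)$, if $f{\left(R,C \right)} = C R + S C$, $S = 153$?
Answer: $106498761$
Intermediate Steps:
$f{\left(R,C \right)} = 153 C + C R$ ($f{\left(R,C \right)} = C R + 153 C = 153 C + C R$)
$\left(12673 + f{\left(45,-100 \right)}\right) \left(-8575 - 6368\right) = \left(12673 - 100 \left(153 + 45\right)\right) \left(-8575 - 6368\right) = \left(12673 - 19800\right) \left(-14943\right) = \left(-7127\right) \left(-14943\right) = 106498761$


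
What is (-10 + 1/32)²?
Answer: 101761/1024 ≈ 99.376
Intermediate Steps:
(-10 + 1/32)² = (-319/32)² = 101761/1024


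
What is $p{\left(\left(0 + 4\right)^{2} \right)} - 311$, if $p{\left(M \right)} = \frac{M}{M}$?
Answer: $-310$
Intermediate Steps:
$p{\left(M \right)} = 1$
$p{\left(\left(0 + 4\right)^{2} \right)} - 311 = 1 - 311 = -310$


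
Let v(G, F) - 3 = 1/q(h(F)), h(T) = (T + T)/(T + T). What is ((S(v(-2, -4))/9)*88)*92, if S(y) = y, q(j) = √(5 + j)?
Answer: 8096/3 + 4048*√6/27 ≈ 3065.9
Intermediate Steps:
h(T) = 1 (h(T) = (2*T)/((2*T)) = (2*T)*(1/(2*T)) = 1)
v(G, F) = 3 + √6/6 (v(G, F) = 3 + 1/(√(5 + 1)) = 3 + 1/(√6) = 3 + √6/6)
((S(v(-2, -4))/9)*88)*92 = (((3 + √6/6)/9)*88)*92 = (((3 + √6/6)*(⅑))*88)*92 = ((⅓ + √6/54)*88)*92 = (88/3 + 44*√6/27)*92 = 8096/3 + 4048*√6/27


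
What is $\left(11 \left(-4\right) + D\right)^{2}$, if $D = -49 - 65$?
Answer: $24964$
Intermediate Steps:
$D = -114$ ($D = -49 - 65 = -114$)
$\left(11 \left(-4\right) + D\right)^{2} = \left(11 \left(-4\right) - 114\right)^{2} = \left(-44 - 114\right)^{2} = \left(-158\right)^{2} = 24964$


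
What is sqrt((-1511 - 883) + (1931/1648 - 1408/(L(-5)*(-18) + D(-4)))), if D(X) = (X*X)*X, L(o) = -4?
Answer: 3*I*sqrt(48449243)/412 ≈ 50.684*I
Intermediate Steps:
D(X) = X**3 (D(X) = X**2*X = X**3)
sqrt((-1511 - 883) + (1931/1648 - 1408/(L(-5)*(-18) + D(-4)))) = sqrt((-1511 - 883) + (1931/1648 - 1408/(-4*(-18) + (-4)**3))) = sqrt(-2394 + (1931*(1/1648) - 1408/(72 - 64))) = sqrt(-2394 + (1931/1648 - 1408/8)) = sqrt(-2394 + (1931/1648 - 1408*1/8)) = sqrt(-2394 + (1931/1648 - 176)) = sqrt(-2394 - 288117/1648) = sqrt(-4233429/1648) = 3*I*sqrt(48449243)/412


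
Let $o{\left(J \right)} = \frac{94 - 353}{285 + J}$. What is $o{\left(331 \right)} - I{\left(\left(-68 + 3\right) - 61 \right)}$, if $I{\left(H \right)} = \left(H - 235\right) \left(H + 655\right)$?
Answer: $\frac{16805235}{88} \approx 1.9097 \cdot 10^{5}$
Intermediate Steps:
$I{\left(H \right)} = \left(-235 + H\right) \left(655 + H\right)$
$o{\left(J \right)} = - \frac{259}{285 + J}$
$o{\left(331 \right)} - I{\left(\left(-68 + 3\right) - 61 \right)} = - \frac{259}{285 + 331} - \left(-153925 + \left(\left(-68 + 3\right) - 61\right)^{2} + 420 \left(\left(-68 + 3\right) - 61\right)\right) = - \frac{259}{616} - \left(-153925 + \left(-65 - 61\right)^{2} + 420 \left(-65 - 61\right)\right) = \left(-259\right) \frac{1}{616} - \left(-153925 + \left(-126\right)^{2} + 420 \left(-126\right)\right) = - \frac{37}{88} - \left(-153925 + 15876 - 52920\right) = - \frac{37}{88} - -190969 = - \frac{37}{88} + 190969 = \frac{16805235}{88}$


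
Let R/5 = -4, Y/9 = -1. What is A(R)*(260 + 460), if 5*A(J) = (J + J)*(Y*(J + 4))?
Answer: -829440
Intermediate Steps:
Y = -9 (Y = 9*(-1) = -9)
R = -20 (R = 5*(-4) = -20)
A(J) = 2*J*(-36 - 9*J)/5 (A(J) = ((J + J)*(-9*(J + 4)))/5 = ((2*J)*(-9*(4 + J)))/5 = ((2*J)*(-36 - 9*J))/5 = (2*J*(-36 - 9*J))/5 = 2*J*(-36 - 9*J)/5)
A(R)*(260 + 460) = (-18/5*(-20)*(4 - 20))*(260 + 460) = -18/5*(-20)*(-16)*720 = -1152*720 = -829440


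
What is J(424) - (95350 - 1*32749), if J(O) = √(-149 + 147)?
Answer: -62601 + I*√2 ≈ -62601.0 + 1.4142*I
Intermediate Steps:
J(O) = I*√2 (J(O) = √(-2) = I*√2)
J(424) - (95350 - 1*32749) = I*√2 - (95350 - 1*32749) = I*√2 - (95350 - 32749) = I*√2 - 1*62601 = I*√2 - 62601 = -62601 + I*√2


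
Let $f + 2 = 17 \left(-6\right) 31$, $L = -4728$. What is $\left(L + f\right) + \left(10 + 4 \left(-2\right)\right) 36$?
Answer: $-7820$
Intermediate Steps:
$f = -3164$ ($f = -2 + 17 \left(-6\right) 31 = -2 - 3162 = -3164$)
$\left(L + f\right) + \left(10 + 4 \left(-2\right)\right) 36 = \left(-4728 - 3164\right) + \left(10 + 4 \left(-2\right)\right) 36 = -7892 + \left(10 - 8\right) 36 = -7892 + 2 \cdot 36 = -7892 + 72 = -7820$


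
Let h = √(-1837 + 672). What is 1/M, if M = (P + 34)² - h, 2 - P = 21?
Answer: 45/10358 + I*√1165/51790 ≈ 0.0043445 + 0.00065905*I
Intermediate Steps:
P = -19 (P = 2 - 1*21 = 2 - 21 = -19)
h = I*√1165 (h = √(-1165) = I*√1165 ≈ 34.132*I)
M = 225 - I*√1165 (M = (-19 + 34)² - I*√1165 = 15² - I*√1165 = 225 - I*√1165 ≈ 225.0 - 34.132*I)
1/M = 1/(225 - I*√1165)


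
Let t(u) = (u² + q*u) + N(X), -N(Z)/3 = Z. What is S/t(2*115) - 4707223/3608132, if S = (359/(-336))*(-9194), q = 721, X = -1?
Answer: -41755604548619/33147136543752 ≈ -1.2597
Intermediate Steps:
N(Z) = -3*Z
t(u) = 3 + u² + 721*u (t(u) = (u² + 721*u) - 3*(-1) = (u² + 721*u) + 3 = 3 + u² + 721*u)
S = 1650323/168 (S = (359*(-1/336))*(-9194) = -359/336*(-9194) = 1650323/168 ≈ 9823.3)
S/t(2*115) - 4707223/3608132 = 1650323/(168*(3 + (2*115)² + 721*(2*115))) - 4707223/3608132 = 1650323/(168*(3 + 230² + 721*230)) - 4707223*1/3608132 = 1650323/(168*(3 + 52900 + 165830)) - 4707223/3608132 = (1650323/168)/218733 - 4707223/3608132 = (1650323/168)*(1/218733) - 4707223/3608132 = 1650323/36747144 - 4707223/3608132 = -41755604548619/33147136543752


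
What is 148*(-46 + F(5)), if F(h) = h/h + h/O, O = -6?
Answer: -20350/3 ≈ -6783.3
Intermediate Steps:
F(h) = 1 - h/6 (F(h) = h/h + h/(-6) = 1 + h*(-1/6) = 1 - h/6)
148*(-46 + F(5)) = 148*(-46 + (1 - 1/6*5)) = 148*(-46 + (1 - 5/6)) = 148*(-46 + 1/6) = 148*(-275/6) = -20350/3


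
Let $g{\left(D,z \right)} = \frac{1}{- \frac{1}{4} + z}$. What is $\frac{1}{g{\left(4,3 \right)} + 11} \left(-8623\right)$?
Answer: $- \frac{94853}{125} \approx -758.82$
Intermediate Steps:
$g{\left(D,z \right)} = \frac{1}{- \frac{1}{4} + z}$ ($g{\left(D,z \right)} = \frac{1}{\left(-1\right) \frac{1}{4} + z} = \frac{1}{- \frac{1}{4} + z}$)
$\frac{1}{g{\left(4,3 \right)} + 11} \left(-8623\right) = \frac{1}{\frac{4}{-1 + 4 \cdot 3} + 11} \left(-8623\right) = \frac{1}{\frac{4}{-1 + 12} + 11} \left(-8623\right) = \frac{1}{\frac{4}{11} + 11} \left(-8623\right) = \frac{1}{\frac{125}{11}} \left(-8623\right) = \frac{11}{125} \left(-8623\right) = - \frac{94853}{125}$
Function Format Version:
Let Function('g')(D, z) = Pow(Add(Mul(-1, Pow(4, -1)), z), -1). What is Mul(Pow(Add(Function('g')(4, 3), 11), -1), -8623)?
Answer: Rational(-94853, 125) ≈ -758.82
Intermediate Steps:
Function('g')(D, z) = Pow(Add(Rational(-1, 4), z), -1) (Function('g')(D, z) = Pow(Add(Mul(-1, Rational(1, 4)), z), -1) = Pow(Add(Rational(-1, 4), z), -1))
Mul(Pow(Add(Function('g')(4, 3), 11), -1), -8623) = Mul(Pow(Add(Mul(4, Pow(Add(-1, Mul(4, 3)), -1)), 11), -1), -8623) = Mul(Pow(Add(Mul(4, Pow(Add(-1, 12), -1)), 11), -1), -8623) = Mul(Pow(Add(Mul(4, Pow(11, -1)), 11), -1), -8623) = Mul(Pow(Add(Mul(4, Rational(1, 11)), 11), -1), -8623) = Mul(Pow(Add(Rational(4, 11), 11), -1), -8623) = Mul(Pow(Rational(125, 11), -1), -8623) = Mul(Rational(11, 125), -8623) = Rational(-94853, 125)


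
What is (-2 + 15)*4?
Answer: 52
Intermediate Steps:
(-2 + 15)*4 = 13*4 = 52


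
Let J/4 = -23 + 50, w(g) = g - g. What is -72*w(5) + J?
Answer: 108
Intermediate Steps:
w(g) = 0
J = 108 (J = 4*(-23 + 50) = 4*27 = 108)
-72*w(5) + J = -72*0 + 108 = 0 + 108 = 108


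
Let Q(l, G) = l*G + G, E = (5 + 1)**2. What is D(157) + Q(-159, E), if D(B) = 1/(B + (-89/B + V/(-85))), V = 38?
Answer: -11840320847/2081634 ≈ -5688.0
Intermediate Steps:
E = 36 (E = 6**2 = 36)
Q(l, G) = G + G*l (Q(l, G) = G*l + G = G + G*l)
D(B) = 1/(-38/85 + B - 89/B) (D(B) = 1/(B + (-89/B + 38/(-85))) = 1/(B + (-89/B + 38*(-1/85))) = 1/(B + (-89/B - 38/85)) = 1/(B + (-38/85 - 89/B)) = 1/(-38/85 + B - 89/B))
D(157) + Q(-159, E) = 85*157/(-7565 - 38*157 + 85*157**2) + 36*(1 - 159) = 85*157/(-7565 - 5966 + 85*24649) + 36*(-158) = 85*157/(-7565 - 5966 + 2095165) - 5688 = 85*157/2081634 - 5688 = 85*157*(1/2081634) - 5688 = 13345/2081634 - 5688 = -11840320847/2081634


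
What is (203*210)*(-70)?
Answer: -2984100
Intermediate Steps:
(203*210)*(-70) = 42630*(-70) = -2984100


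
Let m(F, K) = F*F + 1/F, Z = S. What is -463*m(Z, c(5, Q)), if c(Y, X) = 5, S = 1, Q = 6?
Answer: -926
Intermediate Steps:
Z = 1
m(F, K) = 1/F + F**2 (m(F, K) = F**2 + 1/F = 1/F + F**2)
-463*m(Z, c(5, Q)) = -463*(1 + 1**3)/1 = -463*(1 + 1) = -463*2 = -926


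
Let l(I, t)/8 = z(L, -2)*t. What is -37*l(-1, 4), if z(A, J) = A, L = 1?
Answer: -1184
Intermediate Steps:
l(I, t) = 8*t (l(I, t) = 8*(1*t) = 8*t)
-37*l(-1, 4) = -296*4 = -37*32 = -1184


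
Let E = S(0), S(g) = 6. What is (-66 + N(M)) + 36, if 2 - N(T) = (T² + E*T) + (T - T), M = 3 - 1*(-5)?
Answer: -140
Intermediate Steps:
M = 8 (M = 3 + 5 = 8)
E = 6
N(T) = 2 - T² - 6*T (N(T) = 2 - ((T² + 6*T) + (T - T)) = 2 - ((T² + 6*T) + 0) = 2 - (T² + 6*T) = 2 + (-T² - 6*T) = 2 - T² - 6*T)
(-66 + N(M)) + 36 = (-66 + (2 - 1*8² - 6*8)) + 36 = (-66 + (2 - 1*64 - 48)) + 36 = (-66 + (2 - 64 - 48)) + 36 = (-66 - 110) + 36 = -176 + 36 = -140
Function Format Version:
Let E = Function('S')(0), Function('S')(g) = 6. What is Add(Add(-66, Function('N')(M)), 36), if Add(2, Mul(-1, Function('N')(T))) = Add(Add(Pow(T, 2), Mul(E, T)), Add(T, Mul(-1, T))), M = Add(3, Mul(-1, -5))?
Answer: -140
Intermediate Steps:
M = 8 (M = Add(3, 5) = 8)
E = 6
Function('N')(T) = Add(2, Mul(-1, Pow(T, 2)), Mul(-6, T)) (Function('N')(T) = Add(2, Mul(-1, Add(Add(Pow(T, 2), Mul(6, T)), Add(T, Mul(-1, T))))) = Add(2, Mul(-1, Add(Add(Pow(T, 2), Mul(6, T)), 0))) = Add(2, Mul(-1, Add(Pow(T, 2), Mul(6, T)))) = Add(2, Add(Mul(-1, Pow(T, 2)), Mul(-6, T))) = Add(2, Mul(-1, Pow(T, 2)), Mul(-6, T)))
Add(Add(-66, Function('N')(M)), 36) = Add(Add(-66, Add(2, Mul(-1, Pow(8, 2)), Mul(-6, 8))), 36) = Add(Add(-66, Add(2, Mul(-1, 64), -48)), 36) = Add(Add(-66, Add(2, -64, -48)), 36) = Add(Add(-66, -110), 36) = Add(-176, 36) = -140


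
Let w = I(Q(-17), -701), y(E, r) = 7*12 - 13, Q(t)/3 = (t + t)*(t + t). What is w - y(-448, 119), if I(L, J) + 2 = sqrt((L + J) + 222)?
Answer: -73 + 7*sqrt(61) ≈ -18.328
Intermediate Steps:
Q(t) = 12*t**2 (Q(t) = 3*((t + t)*(t + t)) = 3*((2*t)*(2*t)) = 3*(4*t**2) = 12*t**2)
I(L, J) = -2 + sqrt(222 + J + L) (I(L, J) = -2 + sqrt((L + J) + 222) = -2 + sqrt((J + L) + 222) = -2 + sqrt(222 + J + L))
y(E, r) = 71 (y(E, r) = 84 - 13 = 71)
w = -2 + 7*sqrt(61) (w = -2 + sqrt(222 - 701 + 12*(-17)**2) = -2 + sqrt(222 - 701 + 12*289) = -2 + sqrt(222 - 701 + 3468) = -2 + sqrt(2989) = -2 + 7*sqrt(61) ≈ 52.672)
w - y(-448, 119) = (-2 + 7*sqrt(61)) - 1*71 = (-2 + 7*sqrt(61)) - 71 = -73 + 7*sqrt(61)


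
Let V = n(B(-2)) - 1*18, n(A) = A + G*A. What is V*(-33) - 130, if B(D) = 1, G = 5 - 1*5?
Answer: 431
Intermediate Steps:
G = 0 (G = 5 - 5 = 0)
n(A) = A (n(A) = A + 0*A = A + 0 = A)
V = -17 (V = 1 - 1*18 = 1 - 18 = -17)
V*(-33) - 130 = -17*(-33) - 130 = 561 - 130 = 431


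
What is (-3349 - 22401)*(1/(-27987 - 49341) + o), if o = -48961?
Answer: 48745473690875/38664 ≈ 1.2607e+9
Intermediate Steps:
(-3349 - 22401)*(1/(-27987 - 49341) + o) = (-3349 - 22401)*(1/(-27987 - 49341) - 48961) = -25750*(1/(-77328) - 48961) = -25750*(-1/77328 - 48961) = -25750*(-3786056209/77328) = 48745473690875/38664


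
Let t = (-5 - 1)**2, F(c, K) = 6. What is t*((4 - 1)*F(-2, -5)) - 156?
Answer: 492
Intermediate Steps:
t = 36 (t = (-6)**2 = 36)
t*((4 - 1)*F(-2, -5)) - 156 = 36*((4 - 1)*6) - 156 = 36*(3*6) - 156 = 36*18 - 156 = 648 - 156 = 492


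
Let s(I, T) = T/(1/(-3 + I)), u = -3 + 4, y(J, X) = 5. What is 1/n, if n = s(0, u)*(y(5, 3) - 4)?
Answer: -⅓ ≈ -0.33333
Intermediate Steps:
u = 1
s(I, T) = T*(-3 + I)
n = -3 (n = (1*(-3 + 0))*(5 - 4) = (1*(-3))*1 = -3*1 = -3)
1/n = 1/(-3) = -⅓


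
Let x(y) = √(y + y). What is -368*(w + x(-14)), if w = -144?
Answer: 52992 - 736*I*√7 ≈ 52992.0 - 1947.3*I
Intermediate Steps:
x(y) = √2*√y (x(y) = √(2*y) = √2*√y)
-368*(w + x(-14)) = -368*(-144 + √2*√(-14)) = -368*(-144 + √2*(I*√14)) = -368*(-144 + 2*I*√7) = 52992 - 736*I*√7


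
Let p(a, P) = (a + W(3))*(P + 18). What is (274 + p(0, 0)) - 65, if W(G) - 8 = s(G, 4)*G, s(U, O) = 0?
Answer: 353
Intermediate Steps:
W(G) = 8 (W(G) = 8 + 0*G = 8 + 0 = 8)
p(a, P) = (8 + a)*(18 + P) (p(a, P) = (a + 8)*(P + 18) = (8 + a)*(18 + P))
(274 + p(0, 0)) - 65 = (274 + (144 + 8*0 + 18*0 + 0*0)) - 65 = (274 + (144 + 0 + 0 + 0)) - 65 = (274 + 144) - 65 = 418 - 65 = 353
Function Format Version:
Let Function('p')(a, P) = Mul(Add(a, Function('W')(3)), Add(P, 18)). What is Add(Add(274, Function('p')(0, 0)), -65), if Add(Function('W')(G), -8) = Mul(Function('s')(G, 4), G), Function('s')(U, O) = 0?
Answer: 353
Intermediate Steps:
Function('W')(G) = 8 (Function('W')(G) = Add(8, Mul(0, G)) = Add(8, 0) = 8)
Function('p')(a, P) = Mul(Add(8, a), Add(18, P)) (Function('p')(a, P) = Mul(Add(a, 8), Add(P, 18)) = Mul(Add(8, a), Add(18, P)))
Add(Add(274, Function('p')(0, 0)), -65) = Add(Add(274, Add(144, Mul(8, 0), Mul(18, 0), Mul(0, 0))), -65) = Add(Add(274, Add(144, 0, 0, 0)), -65) = Add(Add(274, 144), -65) = Add(418, -65) = 353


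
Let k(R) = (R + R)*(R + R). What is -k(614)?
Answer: -1507984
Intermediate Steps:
k(R) = 4*R² (k(R) = (2*R)*(2*R) = 4*R²)
-k(614) = -4*614² = -4*376996 = -1*1507984 = -1507984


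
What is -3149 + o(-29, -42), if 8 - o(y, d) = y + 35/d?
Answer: -18667/6 ≈ -3111.2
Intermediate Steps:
o(y, d) = 8 - y - 35/d (o(y, d) = 8 - (y + 35/d) = 8 + (-y - 35/d) = 8 - y - 35/d)
-3149 + o(-29, -42) = -3149 + (8 - 1*(-29) - 35/(-42)) = -3149 + (8 + 29 - 35*(-1/42)) = -3149 + (8 + 29 + ⅚) = -3149 + 227/6 = -18667/6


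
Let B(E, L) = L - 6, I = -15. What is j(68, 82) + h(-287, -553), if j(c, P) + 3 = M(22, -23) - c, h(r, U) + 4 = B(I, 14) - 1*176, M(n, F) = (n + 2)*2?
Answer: -195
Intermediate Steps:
M(n, F) = 4 + 2*n (M(n, F) = (2 + n)*2 = 4 + 2*n)
B(E, L) = -6 + L
h(r, U) = -172 (h(r, U) = -4 + ((-6 + 14) - 1*176) = -4 + (8 - 176) = -4 - 168 = -172)
j(c, P) = 45 - c (j(c, P) = -3 + ((4 + 2*22) - c) = -3 + ((4 + 44) - c) = -3 + (48 - c) = 45 - c)
j(68, 82) + h(-287, -553) = (45 - 1*68) - 172 = (45 - 68) - 172 = -23 - 172 = -195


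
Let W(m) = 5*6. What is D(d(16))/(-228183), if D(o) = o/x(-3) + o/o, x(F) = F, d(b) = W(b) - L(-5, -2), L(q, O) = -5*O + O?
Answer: 19/684549 ≈ 2.7756e-5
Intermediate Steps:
W(m) = 30
L(q, O) = -4*O
d(b) = 22 (d(b) = 30 - (-4)*(-2) = 30 - 1*8 = 30 - 8 = 22)
D(o) = 1 - o/3 (D(o) = o/(-3) + o/o = o*(-⅓) + 1 = -o/3 + 1 = 1 - o/3)
D(d(16))/(-228183) = (1 - ⅓*22)/(-228183) = (1 - 22/3)*(-1/228183) = -19/3*(-1/228183) = 19/684549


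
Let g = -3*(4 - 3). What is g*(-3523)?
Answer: 10569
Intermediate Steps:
g = -3 (g = -3*1 = -3)
g*(-3523) = -3*(-3523) = 10569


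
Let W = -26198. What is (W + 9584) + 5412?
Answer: -11202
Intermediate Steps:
(W + 9584) + 5412 = (-26198 + 9584) + 5412 = -16614 + 5412 = -11202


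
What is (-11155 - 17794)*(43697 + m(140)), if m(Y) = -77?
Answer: -1262755380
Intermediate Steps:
(-11155 - 17794)*(43697 + m(140)) = (-11155 - 17794)*(43697 - 77) = -28949*43620 = -1262755380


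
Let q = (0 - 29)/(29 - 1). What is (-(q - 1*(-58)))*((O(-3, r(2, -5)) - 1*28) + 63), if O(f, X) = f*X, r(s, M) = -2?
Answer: -65395/28 ≈ -2335.5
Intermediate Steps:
q = -29/28 ≈ -1.0357
O(f, X) = X*f
(-(q - 1*(-58)))*((O(-3, r(2, -5)) - 1*28) + 63) = (-(-29/28 - 1*(-58)))*((-2*(-3) - 1*28) + 63) = (-(-29/28 + 58))*((6 - 28) + 63) = (-1*1595/28)*(-22 + 63) = -1595/28*41 = -65395/28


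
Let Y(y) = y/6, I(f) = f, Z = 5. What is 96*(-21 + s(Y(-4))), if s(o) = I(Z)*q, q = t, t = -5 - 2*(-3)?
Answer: -1536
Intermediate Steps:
Y(y) = y/6 (Y(y) = y*(1/6) = y/6)
t = 1 (t = -5 + 6 = 1)
q = 1
s(o) = 5 (s(o) = 5*1 = 5)
96*(-21 + s(Y(-4))) = 96*(-21 + 5) = 96*(-16) = -1536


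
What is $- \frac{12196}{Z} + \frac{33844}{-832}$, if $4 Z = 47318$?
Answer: $- \frac{205252335}{4921072} \approx -41.709$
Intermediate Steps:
$Z = \frac{23659}{2}$ ($Z = \frac{1}{4} \cdot 47318 = \frac{23659}{2} \approx 11830.0$)
$- \frac{12196}{Z} + \frac{33844}{-832} = - \frac{12196}{\frac{23659}{2}} + \frac{33844}{-832} = \left(-12196\right) \frac{2}{23659} + 33844 \left(- \frac{1}{832}\right) = - \frac{24392}{23659} - \frac{8461}{208} = - \frac{205252335}{4921072}$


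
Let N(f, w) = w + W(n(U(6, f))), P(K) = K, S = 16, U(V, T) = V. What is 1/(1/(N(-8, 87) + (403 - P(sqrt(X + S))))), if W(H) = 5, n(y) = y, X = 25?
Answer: 495 - sqrt(41) ≈ 488.60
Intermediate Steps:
N(f, w) = 5 + w (N(f, w) = w + 5 = 5 + w)
1/(1/(N(-8, 87) + (403 - P(sqrt(X + S))))) = 1/(1/((5 + 87) + (403 - sqrt(25 + 16)))) = 1/(1/(92 + (403 - sqrt(41)))) = 1/(1/(495 - sqrt(41))) = 495 - sqrt(41)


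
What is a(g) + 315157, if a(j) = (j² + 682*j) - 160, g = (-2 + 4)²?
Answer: 317741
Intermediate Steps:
g = 4 (g = 2² = 4)
a(j) = -160 + j² + 682*j
a(g) + 315157 = (-160 + 4² + 682*4) + 315157 = (-160 + 16 + 2728) + 315157 = 2584 + 315157 = 317741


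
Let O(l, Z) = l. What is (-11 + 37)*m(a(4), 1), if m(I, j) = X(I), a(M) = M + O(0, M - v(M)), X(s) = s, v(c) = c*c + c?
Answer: 104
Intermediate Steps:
v(c) = c + c**2 (v(c) = c**2 + c = c + c**2)
a(M) = M (a(M) = M + 0 = M)
m(I, j) = I
(-11 + 37)*m(a(4), 1) = (-11 + 37)*4 = 26*4 = 104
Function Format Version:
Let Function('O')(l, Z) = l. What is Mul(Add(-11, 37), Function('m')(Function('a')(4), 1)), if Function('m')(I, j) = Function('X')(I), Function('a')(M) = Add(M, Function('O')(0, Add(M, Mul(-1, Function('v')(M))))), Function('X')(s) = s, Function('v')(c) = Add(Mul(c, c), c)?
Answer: 104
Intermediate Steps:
Function('v')(c) = Add(c, Pow(c, 2)) (Function('v')(c) = Add(Pow(c, 2), c) = Add(c, Pow(c, 2)))
Function('a')(M) = M (Function('a')(M) = Add(M, 0) = M)
Function('m')(I, j) = I
Mul(Add(-11, 37), Function('m')(Function('a')(4), 1)) = Mul(Add(-11, 37), 4) = Mul(26, 4) = 104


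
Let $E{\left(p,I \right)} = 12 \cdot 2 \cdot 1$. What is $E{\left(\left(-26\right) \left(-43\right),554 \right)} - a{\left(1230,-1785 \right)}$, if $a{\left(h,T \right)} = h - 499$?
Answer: $-707$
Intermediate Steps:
$a{\left(h,T \right)} = -499 + h$
$E{\left(p,I \right)} = 24$ ($E{\left(p,I \right)} = 24 \cdot 1 = 24$)
$E{\left(\left(-26\right) \left(-43\right),554 \right)} - a{\left(1230,-1785 \right)} = 24 - \left(-499 + 1230\right) = 24 - 731 = -707$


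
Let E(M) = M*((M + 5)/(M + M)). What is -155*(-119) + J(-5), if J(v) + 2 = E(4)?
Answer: 36895/2 ≈ 18448.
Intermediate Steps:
E(M) = 5/2 + M/2 (E(M) = M*((5 + M)/((2*M))) = M*((5 + M)*(1/(2*M))) = M*((5 + M)/(2*M)) = 5/2 + M/2)
J(v) = 5/2 (J(v) = -2 + (5/2 + (1/2)*4) = -2 + (5/2 + 2) = -2 + 9/2 = 5/2)
-155*(-119) + J(-5) = -155*(-119) + 5/2 = 18445 + 5/2 = 36895/2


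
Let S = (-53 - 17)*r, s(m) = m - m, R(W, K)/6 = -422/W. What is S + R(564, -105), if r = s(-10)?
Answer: -211/47 ≈ -4.4894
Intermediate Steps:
R(W, K) = -2532/W (R(W, K) = 6*(-422/W) = -2532/W)
s(m) = 0
r = 0
S = 0 (S = (-53 - 17)*0 = -70*0 = 0)
S + R(564, -105) = 0 - 2532/564 = 0 - 2532*1/564 = 0 - 211/47 = -211/47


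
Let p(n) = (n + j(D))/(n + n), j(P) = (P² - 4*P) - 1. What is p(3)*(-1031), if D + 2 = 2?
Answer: -1031/3 ≈ -343.67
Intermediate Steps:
D = 0 (D = -2 + 2 = 0)
j(P) = -1 + P² - 4*P
p(n) = (-1 + n)/(2*n) (p(n) = (n + (-1 + 0² - 4*0))/(n + n) = (n + (-1 + 0 + 0))/((2*n)) = (n - 1)*(1/(2*n)) = (-1 + n)*(1/(2*n)) = (-1 + n)/(2*n))
p(3)*(-1031) = ((½)*(-1 + 3)/3)*(-1031) = ((½)*(⅓)*2)*(-1031) = (⅓)*(-1031) = -1031/3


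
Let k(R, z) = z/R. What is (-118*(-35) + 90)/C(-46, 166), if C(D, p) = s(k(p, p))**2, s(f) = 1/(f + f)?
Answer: 16880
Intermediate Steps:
s(f) = 1/(2*f)
C(D, p) = 1/4 (C(D, p) = (1/(2*((p/p))))**2 = ((1/2)/1)**2 = ((1/2)*1)**2 = (1/2)**2 = 1/4)
(-118*(-35) + 90)/C(-46, 166) = (-118*(-35) + 90)/(1/4) = (4130 + 90)*4 = 4220*4 = 16880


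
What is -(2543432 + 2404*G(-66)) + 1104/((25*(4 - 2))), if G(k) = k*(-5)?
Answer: -83418248/25 ≈ -3.3367e+6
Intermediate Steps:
G(k) = -5*k
-(2543432 + 2404*G(-66)) + 1104/((25*(4 - 2))) = -2404/(1/(1058 - 5*(-66))) + 1104/((25*(4 - 2))) = -2404/(1/(1058 + 330)) + 1104/((25*2)) = -2404/(1/1388) + 1104/50 = -2404/1/1388 + 1104*(1/50) = -2404*1388 + 552/25 = -3336752 + 552/25 = -83418248/25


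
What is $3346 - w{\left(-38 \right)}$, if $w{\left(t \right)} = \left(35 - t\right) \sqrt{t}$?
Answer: $3346 - 73 i \sqrt{38} \approx 3346.0 - 450.0 i$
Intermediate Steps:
$w{\left(t \right)} = \sqrt{t} \left(35 - t\right)$
$3346 - w{\left(-38 \right)} = 3346 - \sqrt{-38} \left(35 - -38\right) = 3346 - i \sqrt{38} \left(35 + 38\right) = 3346 - i \sqrt{38} \cdot 73 = 3346 - 73 i \sqrt{38}$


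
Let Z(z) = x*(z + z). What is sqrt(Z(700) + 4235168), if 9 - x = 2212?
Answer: 2*sqrt(287742) ≈ 1072.8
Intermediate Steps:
x = -2203 (x = 9 - 1*2212 = 9 - 2212 = -2203)
Z(z) = -4406*z (Z(z) = -2203*(z + z) = -4406*z)
sqrt(Z(700) + 4235168) = sqrt(-4406*700 + 4235168) = sqrt(-3084200 + 4235168) = sqrt(1150968) = 2*sqrt(287742)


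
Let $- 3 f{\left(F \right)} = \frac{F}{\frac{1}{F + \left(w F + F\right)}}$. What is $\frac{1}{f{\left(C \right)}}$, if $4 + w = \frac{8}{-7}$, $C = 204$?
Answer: $\frac{7}{305184} \approx 2.2937 \cdot 10^{-5}$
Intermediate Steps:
$w = - \frac{36}{7}$ ($w = -4 + \frac{8}{-7} = -4 + 8 \left(- \frac{1}{7}\right) = -4 - \frac{8}{7} = - \frac{36}{7} \approx -5.1429$)
$f{\left(F \right)} = \frac{22 F^{2}}{21}$ ($f{\left(F \right)} = - \frac{F \frac{1}{\frac{1}{F + \left(- \frac{36 F}{7} + F\right)}}}{3} = - \frac{F \frac{1}{\frac{1}{F - \frac{29 F}{7}}}}{3} = - \frac{F \frac{1}{\frac{1}{\left(- \frac{22}{7}\right) F}}}{3} = - \frac{F \frac{1}{\left(- \frac{7}{22}\right) \frac{1}{F}}}{3} = - \frac{F \left(- \frac{22 F}{7}\right)}{3} = - \frac{\left(- \frac{22}{7}\right) F^{2}}{3} = \frac{22 F^{2}}{21}$)
$\frac{1}{f{\left(C \right)}} = \frac{1}{\frac{22}{21} \cdot 204^{2}} = \frac{1}{\frac{22}{21} \cdot 41616} = \frac{1}{\frac{305184}{7}} = \frac{7}{305184}$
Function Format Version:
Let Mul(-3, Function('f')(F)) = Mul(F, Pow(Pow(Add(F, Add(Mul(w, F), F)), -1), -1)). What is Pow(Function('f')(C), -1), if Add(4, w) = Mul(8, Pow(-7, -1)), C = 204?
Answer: Rational(7, 305184) ≈ 2.2937e-5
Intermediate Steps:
w = Rational(-36, 7) (w = Add(-4, Mul(8, Pow(-7, -1))) = Add(-4, Mul(8, Rational(-1, 7))) = Add(-4, Rational(-8, 7)) = Rational(-36, 7) ≈ -5.1429)
Function('f')(F) = Mul(Rational(22, 21), Pow(F, 2)) (Function('f')(F) = Mul(Rational(-1, 3), Mul(F, Pow(Pow(Add(F, Add(Mul(Rational(-36, 7), F), F)), -1), -1))) = Mul(Rational(-1, 3), Mul(F, Pow(Pow(Add(F, Mul(Rational(-29, 7), F)), -1), -1))) = Mul(Rational(-1, 3), Mul(F, Pow(Pow(Mul(Rational(-22, 7), F), -1), -1))) = Mul(Rational(-1, 3), Mul(F, Pow(Mul(Rational(-7, 22), Pow(F, -1)), -1))) = Mul(Rational(-1, 3), Mul(F, Mul(Rational(-22, 7), F))) = Mul(Rational(-1, 3), Mul(Rational(-22, 7), Pow(F, 2))) = Mul(Rational(22, 21), Pow(F, 2)))
Pow(Function('f')(C), -1) = Pow(Mul(Rational(22, 21), Pow(204, 2)), -1) = Pow(Mul(Rational(22, 21), 41616), -1) = Pow(Rational(305184, 7), -1) = Rational(7, 305184)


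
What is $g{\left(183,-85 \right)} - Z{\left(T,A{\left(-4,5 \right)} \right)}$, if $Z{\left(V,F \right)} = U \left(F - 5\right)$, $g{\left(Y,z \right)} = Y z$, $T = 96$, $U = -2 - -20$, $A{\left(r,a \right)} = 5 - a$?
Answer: $-15465$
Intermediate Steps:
$U = 18$ ($U = -2 + 20 = 18$)
$Z{\left(V,F \right)} = -90 + 18 F$ ($Z{\left(V,F \right)} = 18 \left(F - 5\right) = 18 \left(-5 + F\right) = -90 + 18 F$)
$g{\left(183,-85 \right)} - Z{\left(T,A{\left(-4,5 \right)} \right)} = 183 \left(-85\right) - \left(-90 + 18 \left(5 - 5\right)\right) = -15555 - \left(-90 + 18 \left(5 - 5\right)\right) = -15555 - \left(-90 + 18 \cdot 0\right) = -15555 - \left(-90 + 0\right) = -15555 - -90 = -15555 + 90 = -15465$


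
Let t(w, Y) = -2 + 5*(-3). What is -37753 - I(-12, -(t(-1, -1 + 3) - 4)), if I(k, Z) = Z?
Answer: -37774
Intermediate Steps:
t(w, Y) = -17 (t(w, Y) = -2 - 15 = -17)
-37753 - I(-12, -(t(-1, -1 + 3) - 4)) = -37753 - (-1)*(-17 - 4) = -37753 - (-1)*(-21) = -37753 - 1*21 = -37753 - 21 = -37774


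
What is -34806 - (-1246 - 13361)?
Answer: -20199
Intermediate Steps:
-34806 - (-1246 - 13361) = -34806 - 1*(-14607) = -34806 + 14607 = -20199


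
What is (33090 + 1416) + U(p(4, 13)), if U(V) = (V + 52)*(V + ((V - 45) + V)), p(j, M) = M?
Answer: 34116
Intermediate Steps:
U(V) = (-45 + 3*V)*(52 + V) (U(V) = (52 + V)*(V + ((-45 + V) + V)) = (52 + V)*(V + (-45 + 2*V)) = (52 + V)*(-45 + 3*V) = (-45 + 3*V)*(52 + V))
(33090 + 1416) + U(p(4, 13)) = (33090 + 1416) + (-2340 + 3*13² + 111*13) = 34506 + (-2340 + 3*169 + 1443) = 34506 + (-2340 + 507 + 1443) = 34506 - 390 = 34116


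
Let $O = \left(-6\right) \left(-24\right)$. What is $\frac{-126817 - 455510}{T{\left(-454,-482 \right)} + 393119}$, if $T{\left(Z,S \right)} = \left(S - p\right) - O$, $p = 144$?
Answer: $- \frac{194109}{130783} \approx -1.4842$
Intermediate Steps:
$O = 144$
$T{\left(Z,S \right)} = -288 + S$ ($T{\left(Z,S \right)} = \left(S - 144\right) - 144 = \left(-144 + S\right) - 144 = -288 + S$)
$\frac{-126817 - 455510}{T{\left(-454,-482 \right)} + 393119} = \frac{-126817 - 455510}{\left(-288 - 482\right) + 393119} = - \frac{582327}{-770 + 393119} = - \frac{582327}{392349} = \left(-582327\right) \frac{1}{392349} = - \frac{194109}{130783}$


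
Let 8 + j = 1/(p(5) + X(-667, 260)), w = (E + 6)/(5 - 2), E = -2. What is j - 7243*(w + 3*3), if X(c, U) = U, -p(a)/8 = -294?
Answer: -586542881/7836 ≈ -74852.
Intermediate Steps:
p(a) = 2352 (p(a) = -8*(-294) = 2352)
w = 4/3 (w = (-2 + 6)/(5 - 2) = 4/3 ≈ 1.3333)
j = -20895/2612 (j = -8 + 1/(2352 + 260) = -8 + 1/2612 = -20895/2612 ≈ -7.9996)
j - 7243*(w + 3*3) = -20895/2612 - 7243*(4/3 + 3*3) = -20895/2612 - 7243*(4/3 + 9) = -20895/2612 - 7243*31/3 = -20895/2612 - 224533/3 = -586542881/7836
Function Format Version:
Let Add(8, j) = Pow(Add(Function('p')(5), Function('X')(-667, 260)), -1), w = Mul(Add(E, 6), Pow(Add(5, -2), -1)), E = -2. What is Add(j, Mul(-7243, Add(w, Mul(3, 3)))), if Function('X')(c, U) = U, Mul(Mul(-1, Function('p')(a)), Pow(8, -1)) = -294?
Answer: Rational(-586542881, 7836) ≈ -74852.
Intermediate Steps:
Function('p')(a) = 2352 (Function('p')(a) = Mul(-8, -294) = 2352)
w = Rational(4, 3) (w = Mul(Add(-2, 6), Pow(Add(5, -2), -1)) = Mul(4, Pow(3, -1)) = Mul(4, Rational(1, 3)) = Rational(4, 3) ≈ 1.3333)
j = Rational(-20895, 2612) (j = Add(-8, Pow(Add(2352, 260), -1)) = Add(-8, Pow(2612, -1)) = Add(-8, Rational(1, 2612)) = Rational(-20895, 2612) ≈ -7.9996)
Add(j, Mul(-7243, Add(w, Mul(3, 3)))) = Add(Rational(-20895, 2612), Mul(-7243, Add(Rational(4, 3), Mul(3, 3)))) = Add(Rational(-20895, 2612), Mul(-7243, Add(Rational(4, 3), 9))) = Add(Rational(-20895, 2612), Mul(-7243, Rational(31, 3))) = Add(Rational(-20895, 2612), Rational(-224533, 3)) = Rational(-586542881, 7836)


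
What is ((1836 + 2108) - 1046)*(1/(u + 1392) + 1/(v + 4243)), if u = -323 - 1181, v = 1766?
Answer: -406893/16024 ≈ -25.393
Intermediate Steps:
u = -1504
((1836 + 2108) - 1046)*(1/(u + 1392) + 1/(v + 4243)) = ((1836 + 2108) - 1046)*(1/(-1504 + 1392) + 1/(1766 + 4243)) = (3944 - 1046)*(1/(-112) + 1/6009) = 2898*(-1/112 + 1/6009) = 2898*(-5897/673008) = -406893/16024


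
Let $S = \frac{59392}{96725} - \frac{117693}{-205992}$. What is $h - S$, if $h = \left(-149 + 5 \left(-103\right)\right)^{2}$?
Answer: $\frac{976071370015879}{2213841800} \approx 4.409 \cdot 10^{5}$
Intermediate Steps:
$h = 440896$ ($h = \left(-149 - 515\right)^{2} = \left(-664\right)^{2} = 440896$)
$S = \frac{2624236921}{2213841800}$ ($S = 59392 \cdot \frac{1}{96725} - - \frac{13077}{22888} = \frac{59392}{96725} + \frac{13077}{22888} = \frac{2624236921}{2213841800} \approx 1.1854$)
$h - S = 440896 - \frac{2624236921}{2213841800} = \frac{976071370015879}{2213841800}$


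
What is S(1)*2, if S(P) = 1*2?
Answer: 4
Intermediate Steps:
S(P) = 2
S(1)*2 = 2*2 = 4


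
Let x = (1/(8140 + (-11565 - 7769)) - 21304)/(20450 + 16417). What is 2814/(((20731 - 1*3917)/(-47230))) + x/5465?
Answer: -21410523027993785477/2708671106951070 ≈ -7904.4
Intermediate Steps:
x = -238476977/412689198 (x = (1/(8140 - 19334) - 21304)/36867 = (1/(-11194) - 21304)*(1/36867) = (-1/11194 - 21304)*(1/36867) = -238476977/11194*1/36867 = -238476977/412689198 ≈ -0.57786)
2814/(((20731 - 1*3917)/(-47230))) + x/5465 = 2814/(((20731 - 1*3917)/(-47230))) - 238476977/412689198/5465 = 2814/(((20731 - 3917)*(-1/47230))) - 238476977/412689198*1/5465 = 2814/((16814*(-1/47230))) - 238476977/2255346467070 = 2814/(-8407/23615) - 238476977/2255346467070 = 2814*(-23615/8407) - 238476977/2255346467070 = -9493230/1201 - 238476977/2255346467070 = -21410523027993785477/2708671106951070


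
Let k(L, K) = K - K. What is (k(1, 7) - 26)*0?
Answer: 0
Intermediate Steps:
k(L, K) = 0
(k(1, 7) - 26)*0 = (0 - 26)*0 = -26*0 = 0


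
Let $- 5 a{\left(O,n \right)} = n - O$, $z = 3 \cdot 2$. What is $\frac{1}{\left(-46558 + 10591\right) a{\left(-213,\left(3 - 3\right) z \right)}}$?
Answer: $\frac{5}{7660971} \approx 6.5266 \cdot 10^{-7}$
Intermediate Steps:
$z = 6$
$a{\left(O,n \right)} = - \frac{n}{5} + \frac{O}{5}$ ($a{\left(O,n \right)} = - \frac{n - O}{5} = - \frac{n}{5} + \frac{O}{5}$)
$\frac{1}{\left(-46558 + 10591\right) a{\left(-213,\left(3 - 3\right) z \right)}} = \frac{1}{\left(-46558 + 10591\right) \left(- \frac{\left(3 - 3\right) 6}{5} + \frac{1}{5} \left(-213\right)\right)} = \frac{1}{\left(-35967\right) \left(- \frac{0 \cdot 6}{5} - \frac{213}{5}\right)} = - \frac{1}{35967 \left(\left(- \frac{1}{5}\right) 0 - \frac{213}{5}\right)} = - \frac{1}{35967 \left(0 - \frac{213}{5}\right)} = - \frac{1}{35967 \left(- \frac{213}{5}\right)} = \left(- \frac{1}{35967}\right) \left(- \frac{5}{213}\right) = \frac{5}{7660971}$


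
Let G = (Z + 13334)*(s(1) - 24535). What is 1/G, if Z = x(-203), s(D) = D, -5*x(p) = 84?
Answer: -5/1633620924 ≈ -3.0607e-9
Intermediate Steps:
x(p) = -84/5 (x(p) = -⅕*84 = -84/5)
Z = -84/5 ≈ -16.800
G = -1633620924/5 (G = (-84/5 + 13334)*(1 - 24535) = (66586/5)*(-24534) = -1633620924/5 ≈ -3.2672e+8)
1/G = 1/(-1633620924/5) = -5/1633620924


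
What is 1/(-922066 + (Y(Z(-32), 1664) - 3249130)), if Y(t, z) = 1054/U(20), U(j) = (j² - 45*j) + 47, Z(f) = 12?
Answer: -453/1889552842 ≈ -2.3974e-7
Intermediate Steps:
U(j) = 47 + j² - 45*j
Y(t, z) = -1054/453 (Y(t, z) = 1054/(47 + 20² - 45*20) = 1054/(47 + 400 - 900) = 1054/(-453) = 1054*(-1/453) = -1054/453)
1/(-922066 + (Y(Z(-32), 1664) - 3249130)) = 1/(-922066 + (-1054/453 - 3249130)) = 1/(-922066 - 1471856944/453) = 1/(-1889552842/453) = -453/1889552842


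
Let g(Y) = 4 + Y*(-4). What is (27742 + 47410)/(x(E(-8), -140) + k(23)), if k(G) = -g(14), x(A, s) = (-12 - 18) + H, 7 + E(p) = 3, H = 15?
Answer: 75152/37 ≈ 2031.1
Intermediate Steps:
E(p) = -4 (E(p) = -7 + 3 = -4)
x(A, s) = -15 (x(A, s) = (-12 - 18) + 15 = -30 + 15 = -15)
g(Y) = 4 - 4*Y
k(G) = 52 (k(G) = -(4 - 4*14) = -(4 - 56) = -1*(-52) = 52)
(27742 + 47410)/(x(E(-8), -140) + k(23)) = (27742 + 47410)/(-15 + 52) = 75152/37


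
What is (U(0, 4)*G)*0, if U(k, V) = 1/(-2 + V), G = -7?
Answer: 0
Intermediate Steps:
(U(0, 4)*G)*0 = (-7/(-2 + 4))*0 = (-7/2)*0 = ((½)*(-7))*0 = -7/2*0 = 0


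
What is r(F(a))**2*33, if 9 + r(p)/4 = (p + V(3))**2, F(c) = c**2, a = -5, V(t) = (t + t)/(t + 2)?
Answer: 151445234688/625 ≈ 2.4231e+8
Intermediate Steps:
V(t) = 2*t/(2 + t) (V(t) = (2*t)/(2 + t) = 2*t/(2 + t))
r(p) = -36 + 4*(6/5 + p)**2 (r(p) = -36 + 4*(p + 2*3/(2 + 3))**2 = -36 + 4*(p + 2*3/5)**2 = -36 + 4*(p + 2*3*(1/5))**2 = -36 + 4*(p + 6/5)**2 = -36 + 4*(6/5 + p)**2)
r(F(a))**2*33 = (-36 + 4*(6 + 5*(-5)**2)**2/25)**2*33 = (-36 + 4*(6 + 5*25)**2/25)**2*33 = (-36 + 4*(6 + 125)**2/25)**2*33 = (-36 + (4/25)*131**2)**2*33 = (-36 + (4/25)*17161)**2*33 = (-36 + 68644/25)**2*33 = (67744/25)**2*33 = (4589249536/625)*33 = 151445234688/625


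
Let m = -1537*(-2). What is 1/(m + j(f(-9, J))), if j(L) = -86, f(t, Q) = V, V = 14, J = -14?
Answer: 1/2988 ≈ 0.00033467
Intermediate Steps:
f(t, Q) = 14
m = 3074
1/(m + j(f(-9, J))) = 1/(3074 - 86) = 1/2988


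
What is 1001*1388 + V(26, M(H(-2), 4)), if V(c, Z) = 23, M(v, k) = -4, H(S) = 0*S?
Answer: 1389411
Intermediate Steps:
H(S) = 0
1001*1388 + V(26, M(H(-2), 4)) = 1001*1388 + 23 = 1389388 + 23 = 1389411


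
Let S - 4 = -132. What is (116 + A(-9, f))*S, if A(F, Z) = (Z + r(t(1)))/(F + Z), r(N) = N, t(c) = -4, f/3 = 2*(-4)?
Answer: -493568/33 ≈ -14957.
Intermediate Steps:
f = -24 (f = 3*(2*(-4)) = 3*(-8) = -24)
S = -128 (S = 4 - 132 = -128)
A(F, Z) = (-4 + Z)/(F + Z) (A(F, Z) = (Z - 4)/(F + Z) = (-4 + Z)/(F + Z))
(116 + A(-9, f))*S = (116 + (-4 - 24)/(-9 - 24))*(-128) = (116 - 28/(-33))*(-128) = (116 - 1/33*(-28))*(-128) = (116 + 28/33)*(-128) = (3856/33)*(-128) = -493568/33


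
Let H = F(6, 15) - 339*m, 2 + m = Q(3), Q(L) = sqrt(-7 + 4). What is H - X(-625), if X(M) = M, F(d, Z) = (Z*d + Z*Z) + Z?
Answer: 1633 - 339*I*sqrt(3) ≈ 1633.0 - 587.17*I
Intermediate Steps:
F(d, Z) = Z + Z**2 + Z*d (F(d, Z) = (Z*d + Z**2) + Z = (Z**2 + Z*d) + Z = Z + Z**2 + Z*d)
Q(L) = I*sqrt(3) (Q(L) = sqrt(-3) = I*sqrt(3))
m = -2 + I*sqrt(3) ≈ -2.0 + 1.732*I
H = 1008 - 339*I*sqrt(3) (H = 15*(1 + 15 + 6) - 339*(-2 + I*sqrt(3)) = 15*22 + (678 - 339*I*sqrt(3)) = 330 + (678 - 339*I*sqrt(3)) = 1008 - 339*I*sqrt(3) ≈ 1008.0 - 587.17*I)
H - X(-625) = (1008 - 339*I*sqrt(3)) - 1*(-625) = (1008 - 339*I*sqrt(3)) + 625 = 1633 - 339*I*sqrt(3)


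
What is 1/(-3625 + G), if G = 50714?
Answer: 1/47089 ≈ 2.1236e-5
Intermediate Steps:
1/(-3625 + G) = 1/(-3625 + 50714) = 1/47089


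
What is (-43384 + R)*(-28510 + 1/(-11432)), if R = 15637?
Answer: 9043477628787/11432 ≈ 7.9107e+8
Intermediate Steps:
(-43384 + R)*(-28510 + 1/(-11432)) = (-43384 + 15637)*(-28510 + 1/(-11432)) = -27747*(-28510 - 1/11432) = -27747*(-325926321/11432) = 9043477628787/11432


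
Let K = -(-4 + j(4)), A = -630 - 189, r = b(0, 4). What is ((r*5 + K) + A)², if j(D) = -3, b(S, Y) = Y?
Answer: 627264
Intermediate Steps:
r = 4
A = -819
K = 7 (K = -(-4 - 3) = -1*(-7) = 7)
((r*5 + K) + A)² = ((4*5 + 7) - 819)² = ((20 + 7) - 819)² = (27 - 819)² = (-792)² = 627264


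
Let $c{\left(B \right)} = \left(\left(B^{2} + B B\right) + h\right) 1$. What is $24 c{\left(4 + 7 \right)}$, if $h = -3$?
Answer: $5736$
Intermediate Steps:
$c{\left(B \right)} = -3 + 2 B^{2}$ ($c{\left(B \right)} = \left(\left(B^{2} + B B\right) - 3\right) 1 = \left(\left(B^{2} + B^{2}\right) - 3\right) 1 = \left(2 B^{2} - 3\right) 1 = \left(-3 + 2 B^{2}\right) 1 = -3 + 2 B^{2}$)
$24 c{\left(4 + 7 \right)} = 24 \left(-3 + 2 \left(4 + 7\right)^{2}\right) = 24 \left(-3 + 2 \cdot 11^{2}\right) = 24 \left(-3 + 2 \cdot 121\right) = 24 \left(-3 + 242\right) = 24 \cdot 239 = 5736$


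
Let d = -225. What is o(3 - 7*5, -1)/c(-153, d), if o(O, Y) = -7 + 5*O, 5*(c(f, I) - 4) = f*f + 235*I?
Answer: 835/29446 ≈ 0.028357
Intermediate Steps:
c(f, I) = 4 + 47*I + f²/5 (c(f, I) = 4 + (f*f + 235*I)/5 = 4 + (f² + 235*I)/5 = 4 + (47*I + f²/5) = 4 + 47*I + f²/5)
o(3 - 7*5, -1)/c(-153, d) = (-7 + 5*(3 - 7*5))/(4 + 47*(-225) + (⅕)*(-153)²) = (-7 + 5*(3 - 35))/(4 - 10575 + (⅕)*23409) = (-7 + 5*(-32))/(4 - 10575 + 23409/5) = (-7 - 160)/(-29446/5) = -167*(-5/29446) = 835/29446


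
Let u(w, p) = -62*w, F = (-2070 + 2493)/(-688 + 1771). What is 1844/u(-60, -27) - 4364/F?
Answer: -488353573/43710 ≈ -11173.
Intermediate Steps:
F = 141/361 (F = 423/1083 = 423*(1/1083) = 141/361 ≈ 0.39058)
1844/u(-60, -27) - 4364/F = 1844/((-62*(-60))) - 4364/141/361 = 1844/3720 - 4364*361/141 = 1844*(1/3720) - 1575404/141 = 461/930 - 1575404/141 = -488353573/43710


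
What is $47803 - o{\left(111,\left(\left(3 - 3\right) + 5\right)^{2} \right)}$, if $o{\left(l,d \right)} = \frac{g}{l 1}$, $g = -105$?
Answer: $\frac{1768746}{37} \approx 47804.0$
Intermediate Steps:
$o{\left(l,d \right)} = - \frac{105}{l}$ ($o{\left(l,d \right)} = - \frac{105}{l 1} = - \frac{105}{l}$)
$47803 - o{\left(111,\left(\left(3 - 3\right) + 5\right)^{2} \right)} = 47803 - - \frac{105}{111} = 47803 - \left(-105\right) \frac{1}{111} = 47803 - - \frac{35}{37} = 47803 + \frac{35}{37} = \frac{1768746}{37}$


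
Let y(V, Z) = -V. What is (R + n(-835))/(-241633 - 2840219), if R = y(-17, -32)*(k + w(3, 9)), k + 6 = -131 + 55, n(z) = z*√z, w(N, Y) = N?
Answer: 1343/3081852 + 835*I*√835/3081852 ≈ 0.00043578 + 0.0078292*I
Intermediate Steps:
n(z) = z^(3/2)
k = -82 (k = -6 + (-131 + 55) = -6 - 76 = -82)
R = -1343 (R = (-1*(-17))*(-82 + 3) = 17*(-79) = -1343)
(R + n(-835))/(-241633 - 2840219) = (-1343 + (-835)^(3/2))/(-241633 - 2840219) = (-1343 - 835*I*√835)/(-3081852) = (-1343 - 835*I*√835)*(-1/3081852) = 1343/3081852 + 835*I*√835/3081852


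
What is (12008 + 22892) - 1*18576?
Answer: 16324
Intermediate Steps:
(12008 + 22892) - 1*18576 = 34900 - 18576 = 16324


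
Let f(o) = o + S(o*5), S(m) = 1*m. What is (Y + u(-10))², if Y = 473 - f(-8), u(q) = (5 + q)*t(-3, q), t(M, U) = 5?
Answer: 246016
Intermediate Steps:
S(m) = m
f(o) = 6*o (f(o) = o + o*5 = o + 5*o = 6*o)
u(q) = 25 + 5*q (u(q) = (5 + q)*5 = 25 + 5*q)
Y = 521 (Y = 473 - 6*(-8) = 473 - 1*(-48) = 473 + 48 = 521)
(Y + u(-10))² = (521 + (25 + 5*(-10)))² = (521 + (25 - 50))² = (521 - 25)² = 496² = 246016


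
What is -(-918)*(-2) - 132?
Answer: -1968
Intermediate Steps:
-(-918)*(-2) - 132 = -102*18 - 132 = -1836 - 132 = -1968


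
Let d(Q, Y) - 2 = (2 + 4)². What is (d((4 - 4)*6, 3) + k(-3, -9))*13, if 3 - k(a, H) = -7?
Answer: 624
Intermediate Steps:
k(a, H) = 10 (k(a, H) = 3 - 1*(-7) = 3 + 7 = 10)
d(Q, Y) = 38 (d(Q, Y) = 2 + (2 + 4)² = 2 + 6² = 2 + 36 = 38)
(d((4 - 4)*6, 3) + k(-3, -9))*13 = (38 + 10)*13 = 48*13 = 624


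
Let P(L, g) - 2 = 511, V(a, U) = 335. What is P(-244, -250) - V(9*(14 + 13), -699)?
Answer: 178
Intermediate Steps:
P(L, g) = 513 (P(L, g) = 2 + 511 = 513)
P(-244, -250) - V(9*(14 + 13), -699) = 513 - 1*335 = 513 - 335 = 178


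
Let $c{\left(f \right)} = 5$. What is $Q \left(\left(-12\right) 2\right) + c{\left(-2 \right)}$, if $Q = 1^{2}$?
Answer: $-19$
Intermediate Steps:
$Q = 1$
$Q \left(\left(-12\right) 2\right) + c{\left(-2 \right)} = 1 \left(\left(-12\right) 2\right) + 5 = 1 \left(-24\right) + 5 = -24 + 5 = -19$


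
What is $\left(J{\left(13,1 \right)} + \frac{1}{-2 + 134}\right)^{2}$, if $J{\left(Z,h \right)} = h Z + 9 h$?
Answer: $\frac{8439025}{17424} \approx 484.33$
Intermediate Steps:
$J{\left(Z,h \right)} = 9 h + Z h$ ($J{\left(Z,h \right)} = Z h + 9 h = 9 h + Z h$)
$\left(J{\left(13,1 \right)} + \frac{1}{-2 + 134}\right)^{2} = \left(1 \left(9 + 13\right) + \frac{1}{-2 + 134}\right)^{2} = \left(1 \cdot 22 + \frac{1}{132}\right)^{2} = \left(22 + \frac{1}{132}\right)^{2} = \left(\frac{2905}{132}\right)^{2} = \frac{8439025}{17424}$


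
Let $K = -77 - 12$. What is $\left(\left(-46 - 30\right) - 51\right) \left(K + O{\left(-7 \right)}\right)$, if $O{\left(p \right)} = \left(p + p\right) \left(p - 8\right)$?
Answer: $-15367$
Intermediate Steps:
$O{\left(p \right)} = 2 p \left(-8 + p\right)$
$K = -89$ ($K = -77 - 12 = -89$)
$\left(\left(-46 - 30\right) - 51\right) \left(K + O{\left(-7 \right)}\right) = \left(\left(-46 - 30\right) - 51\right) \left(-89 + 2 \left(-7\right) \left(-8 - 7\right)\right) = \left(-76 - 51\right) \left(-89 + 2 \left(-7\right) \left(-15\right)\right) = - 127 \left(-89 + 210\right) = \left(-127\right) 121 = -15367$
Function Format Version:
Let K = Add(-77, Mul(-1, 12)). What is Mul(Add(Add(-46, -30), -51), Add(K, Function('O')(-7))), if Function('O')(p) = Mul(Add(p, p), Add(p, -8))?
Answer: -15367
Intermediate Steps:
Function('O')(p) = Mul(2, p, Add(-8, p)) (Function('O')(p) = Mul(Mul(2, p), Add(-8, p)) = Mul(2, p, Add(-8, p)))
K = -89 (K = Add(-77, -12) = -89)
Mul(Add(Add(-46, -30), -51), Add(K, Function('O')(-7))) = Mul(Add(Add(-46, -30), -51), Add(-89, Mul(2, -7, Add(-8, -7)))) = Mul(Add(-76, -51), Add(-89, Mul(2, -7, -15))) = Mul(-127, Add(-89, 210)) = Mul(-127, 121) = -15367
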